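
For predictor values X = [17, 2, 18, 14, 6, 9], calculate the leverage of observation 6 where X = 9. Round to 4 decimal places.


Compute xbar = 11.0000 with n = 6 observations.
SXX = 204.0000.
Leverage = 1/6 + (9 - 11.0000)^2/204.0000 = 0.1863.

0.1863


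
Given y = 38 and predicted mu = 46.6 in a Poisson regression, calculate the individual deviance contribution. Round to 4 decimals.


First: ln(38/46.6) = -0.204014.
Then: 38 * -0.204014 = -7.752532.
y - mu = 38 - 46.6 = -8.6.
D = 2(-7.752532 - -8.6) = 1.694936, which rounds to 1.6949.

1.6949


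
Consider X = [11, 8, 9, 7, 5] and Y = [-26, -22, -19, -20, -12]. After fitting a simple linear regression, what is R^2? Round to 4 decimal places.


After computing the OLS fit (b0=-3.4000, b1=-2.0500):
SSres = 20.7500, SStot = 104.8000.
R^2 = 1 - 20.7500/104.8000 = 0.8020.

0.8020


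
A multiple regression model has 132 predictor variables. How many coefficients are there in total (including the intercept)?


Including the intercept, the model has 132 predictor coefficients + 1 intercept.
Total = 133.

133


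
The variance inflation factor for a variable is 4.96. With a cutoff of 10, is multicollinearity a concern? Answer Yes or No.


Check: VIF = 4.96 vs threshold = 10.
Since 4.96 < 10, the answer is No.

No


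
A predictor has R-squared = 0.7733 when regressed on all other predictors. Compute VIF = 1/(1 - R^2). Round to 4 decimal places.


VIF = 1 / (1 - 0.7733).
= 1 / 0.2267 = 4.4111.

4.4111


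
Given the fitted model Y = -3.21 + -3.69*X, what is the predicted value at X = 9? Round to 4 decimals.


Plug X = 9 into Y = -3.21 + -3.69*X:
Y = -3.21 + -33.2100 = -36.4200.

-36.4200


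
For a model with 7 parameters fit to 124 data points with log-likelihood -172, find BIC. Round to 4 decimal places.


ln(124) = 4.820282.
k * ln(n) = 7 * 4.820282 = 33.741974.
-2L = 344.
BIC = 33.741974 + 344 = 377.741974, which rounds to 377.7420.

377.7420


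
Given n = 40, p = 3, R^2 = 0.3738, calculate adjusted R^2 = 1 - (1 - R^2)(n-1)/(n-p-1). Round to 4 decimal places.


Adjusted R^2 = 1 - (1 - R^2) * (n-1)/(n-p-1).
(1 - R^2) = 0.6262.
(n-1)/(n-p-1) = 39/36.
(1 - R^2) * (n-1) = 0.6262 * 39 = 24.4218.
Divide by (n-p-1): 24.4218 / 36 = 0.6784.
Adj R^2 = 1 - 0.6784 = 0.3216.

0.3216


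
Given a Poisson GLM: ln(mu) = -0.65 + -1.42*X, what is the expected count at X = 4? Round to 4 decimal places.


Compute eta = -0.65 + -1.42 * 4 = -6.3300.
Apply inverse link: mu = e^-6.3300 = 0.0018.

0.0018


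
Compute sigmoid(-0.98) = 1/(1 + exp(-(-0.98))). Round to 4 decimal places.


Compute exp(0.9800) = 2.6645.
Sigmoid = 1 / (1 + 2.6645) = 1 / 3.6645 = 0.2729.

0.2729


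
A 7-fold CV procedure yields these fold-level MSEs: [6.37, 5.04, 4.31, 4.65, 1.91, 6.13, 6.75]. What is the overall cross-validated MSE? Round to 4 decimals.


Add all fold MSEs: 35.1600.
Divide by k = 7: 35.1600/7 = 5.0229.

5.0229


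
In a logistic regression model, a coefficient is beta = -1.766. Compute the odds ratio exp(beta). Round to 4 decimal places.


Odds ratio = exp(beta) = exp(-1.766).
= 0.1710.

0.1710


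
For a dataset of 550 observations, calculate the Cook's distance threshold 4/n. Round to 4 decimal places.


Cook's distance cutoff = 4/n = 4/550.
= 0.0073.

0.0073


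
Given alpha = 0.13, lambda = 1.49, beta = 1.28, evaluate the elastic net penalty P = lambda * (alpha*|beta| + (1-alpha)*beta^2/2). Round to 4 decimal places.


alpha * |beta| = 0.13 * 1.28 = 0.1664.
(1-alpha) * beta^2/2 = 0.87 * 1.6384/2 = 0.7127.
Total = 1.49 * (0.1664 + 0.7127) = 1.3099.

1.3099


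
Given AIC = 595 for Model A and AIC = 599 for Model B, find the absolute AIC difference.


|AIC_A - AIC_B| = |595 - 599| = 4.
Model A is preferred (lower AIC).

4


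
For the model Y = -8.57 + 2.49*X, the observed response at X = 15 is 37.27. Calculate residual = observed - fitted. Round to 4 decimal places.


Compute yhat = -8.57 + (2.49)(15) = 28.7800.
Residual = actual - predicted = 37.27 - 28.7800 = 8.4900.

8.4900


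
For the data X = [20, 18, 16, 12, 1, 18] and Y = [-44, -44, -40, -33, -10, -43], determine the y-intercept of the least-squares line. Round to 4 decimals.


The slope is b1 = -1.8802.
Sample means are xbar = 14.1667 and ybar = -35.6667.
Intercept: b0 = -35.6667 - (-1.8802)(14.1667) = -9.0306.

-9.0306


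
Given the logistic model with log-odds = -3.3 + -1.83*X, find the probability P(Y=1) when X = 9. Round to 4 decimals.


Compute z = -3.3 + (-1.83)(9) = -19.7700.
exp(-z) = 385480050.5182.
P = 1/(1 + 385480050.5182) = 0.0000.

0.0000


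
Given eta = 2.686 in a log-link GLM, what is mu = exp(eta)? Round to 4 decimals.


Apply the inverse link:
mu = e^2.686 = 14.6729.

14.6729


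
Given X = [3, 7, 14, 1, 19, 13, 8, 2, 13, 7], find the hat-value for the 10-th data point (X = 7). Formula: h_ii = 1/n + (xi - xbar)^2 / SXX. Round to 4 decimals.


n = 10, xbar = 8.7000.
SXX = sum((xi - xbar)^2) = 314.1000.
h = 1/10 + (7 - 8.7000)^2 / 314.1000 = 0.1092.

0.1092


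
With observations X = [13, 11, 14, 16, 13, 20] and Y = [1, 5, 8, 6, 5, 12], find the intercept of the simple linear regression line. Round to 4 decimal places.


Compute b1 = 0.8990 from the OLS formula.
With xbar = 14.5000 and ybar = 6.1667, the intercept is:
b0 = 6.1667 - 0.8990 * 14.5000 = -6.8687.

-6.8687


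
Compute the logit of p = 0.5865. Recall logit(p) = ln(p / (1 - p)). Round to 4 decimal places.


Compute the odds: 0.5865/0.4135 = 1.4184.
Take the natural log: ln(1.4184) = 0.3495.

0.3495


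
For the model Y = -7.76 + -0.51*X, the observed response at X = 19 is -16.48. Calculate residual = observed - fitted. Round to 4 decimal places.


Compute yhat = -7.76 + (-0.51)(19) = -17.4500.
Residual = actual - predicted = -16.48 - -17.4500 = 0.9700.

0.9700


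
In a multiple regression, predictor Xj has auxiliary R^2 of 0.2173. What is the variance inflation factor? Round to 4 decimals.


Denominator: 1 - 0.2173 = 0.7827.
VIF = 1 / 0.7827 = 1.2776.

1.2776


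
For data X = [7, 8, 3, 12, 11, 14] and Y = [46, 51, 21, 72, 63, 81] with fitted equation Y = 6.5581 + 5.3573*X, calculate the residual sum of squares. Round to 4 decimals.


Compute predicted values, then residuals = yi - yhat_i.
Residuals: [1.9408, 1.5835, -1.6300, 1.1543, -2.4884, -0.5603].
SSres = sum(residual^2) = 16.7696.

16.7696


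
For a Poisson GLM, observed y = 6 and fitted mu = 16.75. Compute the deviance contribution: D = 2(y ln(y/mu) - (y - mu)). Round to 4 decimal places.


First: ln(6/16.75) = -1.026639.
Then: 6 * -1.026639 = -6.159834.
y - mu = 6 - 16.75 = -10.75.
D = 2(-6.159834 - -10.75) = 9.180332, which rounds to 9.1803.

9.1803


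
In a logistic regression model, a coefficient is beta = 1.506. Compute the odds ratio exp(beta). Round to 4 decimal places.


exp(1.506) = 4.5087.
So the odds ratio is 4.5087.

4.5087


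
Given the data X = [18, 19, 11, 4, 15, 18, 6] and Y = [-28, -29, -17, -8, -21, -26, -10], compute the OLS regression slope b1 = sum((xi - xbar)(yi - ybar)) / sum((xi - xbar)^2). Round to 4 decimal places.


The sample means are xbar = 13.0000 and ybar = -19.8571.
Compute S_xx = 224.0000 and S_xy = -310.0000.
Slope b1 = S_xy / S_xx = -310.0000 / 224.0000 = -1.3839.

-1.3839


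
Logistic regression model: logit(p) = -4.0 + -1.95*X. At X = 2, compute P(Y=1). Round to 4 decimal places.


Compute z = -4.0 + (-1.95)(2) = -7.9000.
exp(-z) = 2697.2823.
P = 1/(1 + 2697.2823) = 0.0004.

0.0004


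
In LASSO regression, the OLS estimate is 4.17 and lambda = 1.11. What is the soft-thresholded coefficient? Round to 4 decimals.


Check: |4.17| = 4.17 vs lambda = 1.11.
Since |beta| > lambda, coefficient = sign(beta)*(|beta| - lambda) = 3.0600.
Soft-thresholded coefficient = 3.0600.

3.0600


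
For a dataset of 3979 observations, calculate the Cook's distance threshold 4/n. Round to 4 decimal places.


Cook's distance cutoff = 4/n = 4/3979.
= 0.0010.

0.0010


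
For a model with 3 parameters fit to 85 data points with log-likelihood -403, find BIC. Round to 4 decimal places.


Compute k*ln(n) = 3*ln(85) = 3*4.442651 = 13.327953.
Then -2*loglik = 806.
BIC = 13.327953 + 806 = 819.327953, which rounds to 819.3280.

819.3280


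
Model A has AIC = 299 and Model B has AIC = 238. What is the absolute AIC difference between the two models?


Absolute difference = |299 - 238| = 61.
The model with lower AIC (B) is preferred.

61


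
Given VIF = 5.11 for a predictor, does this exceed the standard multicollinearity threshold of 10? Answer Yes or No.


The threshold is 10.
VIF = 5.11 is < 10.
Multicollinearity indication: No.

No


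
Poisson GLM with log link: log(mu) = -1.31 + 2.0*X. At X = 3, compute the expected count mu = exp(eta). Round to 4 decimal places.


Linear predictor: eta = -1.31 + (2.0)(3) = 4.6900.
Expected count: mu = exp(4.6900) = 108.8532.

108.8532


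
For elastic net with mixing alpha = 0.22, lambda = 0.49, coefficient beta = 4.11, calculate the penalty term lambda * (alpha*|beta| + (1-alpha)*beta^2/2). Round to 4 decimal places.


L1 component = 0.22 * |4.11| = 0.9042.
L2 component = 0.78 * 4.11^2 / 2 = 6.5879.
Penalty = 0.49 * (0.9042 + 6.5879) = 0.49 * 7.4921 = 3.6711.

3.6711


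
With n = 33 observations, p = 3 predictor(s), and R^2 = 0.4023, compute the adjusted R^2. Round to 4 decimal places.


Plug in: Adj R^2 = 1 - (1 - 0.4023) * 32/29.
= 1 - 0.5977 * 32/29
= 1 - 19.1264 / 29
= 1 - 0.6595 = 0.3405.

0.3405


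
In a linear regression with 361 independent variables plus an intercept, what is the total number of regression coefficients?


Each predictor gets one coefficient, plus one intercept.
Total parameters = 361 + 1 = 362.

362


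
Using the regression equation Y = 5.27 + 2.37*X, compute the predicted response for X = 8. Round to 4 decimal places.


Substitute X = 8 into the equation:
Y = 5.27 + 2.37 * 8 = 5.27 + 18.9600 = 24.2300.

24.2300


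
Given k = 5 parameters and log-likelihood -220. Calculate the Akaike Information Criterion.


AIC = 2*5 - 2*(-220).
= 10 + 440 = 450.

450


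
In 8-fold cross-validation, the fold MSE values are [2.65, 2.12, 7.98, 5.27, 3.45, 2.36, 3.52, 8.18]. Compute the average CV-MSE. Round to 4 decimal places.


Sum of fold MSEs = 35.5300.
Average = 35.5300 / 8 = 4.4413.

4.4413


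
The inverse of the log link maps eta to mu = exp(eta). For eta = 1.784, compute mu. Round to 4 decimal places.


Apply the inverse link:
mu = e^1.784 = 5.9536.

5.9536


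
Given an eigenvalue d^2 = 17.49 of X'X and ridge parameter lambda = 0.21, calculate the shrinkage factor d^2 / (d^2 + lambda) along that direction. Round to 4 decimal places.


d^2 + lambda = 17.49 + 0.21 = 17.7000.
Shrinkage factor = 17.49/17.7000 = 0.9881.

0.9881


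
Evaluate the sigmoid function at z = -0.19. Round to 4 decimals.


First, exp(0.1900) = 1.2092.
Then sigma(z) = 1/(1 + 1.2092) = 0.4526.

0.4526


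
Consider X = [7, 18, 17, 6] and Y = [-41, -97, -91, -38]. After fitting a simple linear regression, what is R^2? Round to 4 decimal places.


The fitted line is Y = -7.3402 + -4.9508*X.
SSres = 2.4549, SStot = 2992.7500.
R^2 = 1 - SSres/SStot = 0.9992.

0.9992


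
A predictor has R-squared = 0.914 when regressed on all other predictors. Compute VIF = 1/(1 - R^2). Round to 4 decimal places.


Using VIF = 1/(1 - R^2_j):
1 - 0.914 = 0.086.
VIF = 11.6279.

11.6279


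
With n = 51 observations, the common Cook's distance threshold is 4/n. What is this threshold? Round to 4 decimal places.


The threshold is 4/n.
4/51 = 0.0784.

0.0784


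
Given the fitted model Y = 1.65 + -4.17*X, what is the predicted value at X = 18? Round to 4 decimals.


Plug X = 18 into Y = 1.65 + -4.17*X:
Y = 1.65 + -75.0600 = -73.4100.

-73.4100


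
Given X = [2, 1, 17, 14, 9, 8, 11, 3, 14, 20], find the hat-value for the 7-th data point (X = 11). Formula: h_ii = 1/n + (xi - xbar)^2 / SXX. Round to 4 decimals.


Mean of X: xbar = 9.9000.
SXX = 380.9000.
For X = 11: h = 1/10 + (11 - 9.9000)^2/380.9000 = 0.1032.

0.1032


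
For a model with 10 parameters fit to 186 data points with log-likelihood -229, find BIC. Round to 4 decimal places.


ln(186) = 5.225747.
k * ln(n) = 10 * 5.225747 = 52.257470.
-2L = 458.
BIC = 52.257470 + 458 = 510.257470, which rounds to 510.2575.

510.2575


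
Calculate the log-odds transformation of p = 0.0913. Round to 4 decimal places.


1 - p = 0.9087.
p/(1-p) = 0.1005.
logit = ln(0.1005) = -2.2979.

-2.2979


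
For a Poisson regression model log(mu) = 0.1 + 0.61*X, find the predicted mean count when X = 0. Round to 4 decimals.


Linear predictor: eta = 0.1 + (0.61)(0) = 0.1000.
Expected count: mu = exp(0.1000) = 1.1052.

1.1052


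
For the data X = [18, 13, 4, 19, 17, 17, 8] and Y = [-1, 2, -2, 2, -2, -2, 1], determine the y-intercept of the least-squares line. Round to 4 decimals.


The slope is b1 = 0.0278.
Sample means are xbar = 13.7143 and ybar = -0.2857.
Intercept: b0 = -0.2857 - (0.0278)(13.7143) = -0.6667.

-0.6667


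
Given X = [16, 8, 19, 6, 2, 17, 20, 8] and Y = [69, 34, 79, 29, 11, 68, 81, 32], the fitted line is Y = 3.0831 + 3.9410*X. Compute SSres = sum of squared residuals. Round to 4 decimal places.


Predicted values from Y = 3.0831 + 3.9410*X.
Residuals: [2.8609, -0.6111, 1.0379, 2.2709, 0.0349, -2.0801, -0.9031, -2.6111].
SSres = 26.7539.

26.7539


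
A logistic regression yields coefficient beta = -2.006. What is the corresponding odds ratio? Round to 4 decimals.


The odds ratio is computed as:
OR = e^(-2.006) = 0.1345.

0.1345


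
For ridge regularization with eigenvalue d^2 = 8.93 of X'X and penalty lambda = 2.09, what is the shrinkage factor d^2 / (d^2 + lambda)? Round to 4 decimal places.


d^2 + lambda = 8.93 + 2.09 = 11.0200.
Shrinkage factor = 8.93/11.0200 = 0.8103.

0.8103


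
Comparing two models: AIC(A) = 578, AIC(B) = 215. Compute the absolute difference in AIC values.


|AIC_A - AIC_B| = |578 - 215| = 363.
Model B is preferred (lower AIC).

363


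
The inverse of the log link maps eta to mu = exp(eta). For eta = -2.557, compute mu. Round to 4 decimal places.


The inverse log link gives:
mu = exp(-2.557) = 0.0775.

0.0775


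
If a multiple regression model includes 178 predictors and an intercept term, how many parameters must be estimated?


Including the intercept, the model has 178 predictor coefficients + 1 intercept.
Total = 179.

179


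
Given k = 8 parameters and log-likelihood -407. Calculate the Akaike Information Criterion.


Compute:
2k = 2*8 = 16.
-2*loglik = -2*(-407) = 814.
AIC = 16 + 814 = 830.

830


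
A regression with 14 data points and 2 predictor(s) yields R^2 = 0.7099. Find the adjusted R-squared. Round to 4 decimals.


Plug in: Adj R^2 = 1 - (1 - 0.7099) * 13/11.
= 1 - 0.2901 * 13/11
= 1 - 3.7713 / 11
= 1 - 0.3428 = 0.6572.

0.6572


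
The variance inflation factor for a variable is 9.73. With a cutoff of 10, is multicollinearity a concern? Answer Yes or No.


Compare VIF = 9.73 to the threshold of 10.
9.73 < 10, so the answer is No.

No


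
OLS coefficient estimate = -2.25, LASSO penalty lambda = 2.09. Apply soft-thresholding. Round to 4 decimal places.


Check: |-2.25| = 2.25 vs lambda = 2.09.
Since |beta| > lambda, coefficient = sign(beta)*(|beta| - lambda) = -0.1600.
Soft-thresholded coefficient = -0.1600.

-0.1600


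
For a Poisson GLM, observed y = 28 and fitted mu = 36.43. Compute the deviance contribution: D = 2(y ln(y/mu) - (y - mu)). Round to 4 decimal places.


Compute y*ln(y/mu) = 28*ln(28/36.43) = 28*-0.263188 = -7.369264.
y - mu = -8.43.
D = 2*(-7.369264 - (-8.43)) = 2.121472, which rounds to 2.1215.

2.1215


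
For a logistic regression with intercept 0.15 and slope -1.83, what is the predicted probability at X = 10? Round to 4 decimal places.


z = 0.15 + -1.83 * 10 = -18.1500.
Sigmoid: P = 1 / (1 + exp(18.1500)) = 0.0000.

0.0000


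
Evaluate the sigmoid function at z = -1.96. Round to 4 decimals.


exp(1.9600) = 7.0993.
1 + exp(-z) = 8.0993.
sigmoid = 1/8.0993 = 0.1235.

0.1235


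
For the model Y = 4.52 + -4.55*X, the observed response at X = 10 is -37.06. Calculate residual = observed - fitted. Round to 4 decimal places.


Fitted value at X = 10 is yhat = 4.52 + -4.55*10 = -40.9800.
Residual = -37.06 - -40.9800 = 3.9200.

3.9200


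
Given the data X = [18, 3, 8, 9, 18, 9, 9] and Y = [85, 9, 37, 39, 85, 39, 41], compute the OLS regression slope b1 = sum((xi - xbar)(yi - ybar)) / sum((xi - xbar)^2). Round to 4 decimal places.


The sample means are xbar = 10.5714 and ybar = 47.8571.
Compute S_xx = 181.7143 and S_xy = 912.5714.
Slope b1 = S_xy / S_xx = 912.5714 / 181.7143 = 5.0220.

5.0220


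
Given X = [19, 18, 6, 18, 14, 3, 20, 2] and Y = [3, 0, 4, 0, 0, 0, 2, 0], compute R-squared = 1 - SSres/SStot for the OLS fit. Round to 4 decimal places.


Fit the OLS line: b0 = 0.8620, b1 = 0.0210.
SSres = 18.6962.
SStot = 18.8750.
R^2 = 1 - 18.6962/18.8750 = 0.0095.

0.0095


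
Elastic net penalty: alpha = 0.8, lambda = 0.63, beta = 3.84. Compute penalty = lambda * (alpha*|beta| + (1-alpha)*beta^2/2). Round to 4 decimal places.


L1 component = 0.8 * |3.84| = 3.0720.
L2 component = 0.2 * 3.84^2 / 2 = 1.4746.
Penalty = 0.63 * (3.0720 + 1.4746) = 0.63 * 4.5466 = 2.8643.

2.8643


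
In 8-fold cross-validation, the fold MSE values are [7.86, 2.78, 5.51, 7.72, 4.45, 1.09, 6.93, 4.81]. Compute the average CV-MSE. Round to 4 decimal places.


Total MSE across folds = 41.1500.
CV-MSE = 41.1500/8 = 5.1438.

5.1438


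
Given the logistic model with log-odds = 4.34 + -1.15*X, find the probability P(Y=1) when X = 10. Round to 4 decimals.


Linear predictor: z = 4.34 + -1.15 * 10 = -7.1600.
P = 1/(1 + exp(7.1600)) = 1/(1 + 1286.9109) = 0.0008.

0.0008


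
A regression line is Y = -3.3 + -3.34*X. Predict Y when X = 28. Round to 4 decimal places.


Plug X = 28 into Y = -3.3 + -3.34*X:
Y = -3.3 + -93.5200 = -96.8200.

-96.8200


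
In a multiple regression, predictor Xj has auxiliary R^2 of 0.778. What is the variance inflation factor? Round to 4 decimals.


Using VIF = 1/(1 - R^2_j):
1 - 0.778 = 0.222.
VIF = 4.5045.

4.5045


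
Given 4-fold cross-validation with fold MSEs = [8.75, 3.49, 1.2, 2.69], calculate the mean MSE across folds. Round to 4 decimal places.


Add all fold MSEs: 16.1300.
Divide by k = 4: 16.1300/4 = 4.0325.

4.0325


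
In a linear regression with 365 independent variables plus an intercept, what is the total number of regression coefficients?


Including the intercept, the model has 365 predictor coefficients + 1 intercept.
Total = 366.

366


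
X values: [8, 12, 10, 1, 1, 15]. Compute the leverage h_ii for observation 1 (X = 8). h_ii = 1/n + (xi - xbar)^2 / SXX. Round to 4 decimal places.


n = 6, xbar = 7.8333.
SXX = sum((xi - xbar)^2) = 166.8333.
h = 1/6 + (8 - 7.8333)^2 / 166.8333 = 0.1668.

0.1668


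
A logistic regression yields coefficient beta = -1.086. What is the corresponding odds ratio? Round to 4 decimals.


The odds ratio is computed as:
OR = e^(-1.086) = 0.3376.

0.3376


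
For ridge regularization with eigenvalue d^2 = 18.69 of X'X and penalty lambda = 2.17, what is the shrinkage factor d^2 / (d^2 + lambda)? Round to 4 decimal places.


Compute the denominator: 18.69 + 2.17 = 20.8600.
Shrinkage factor = 18.69 / 20.8600 = 0.8960.

0.8960


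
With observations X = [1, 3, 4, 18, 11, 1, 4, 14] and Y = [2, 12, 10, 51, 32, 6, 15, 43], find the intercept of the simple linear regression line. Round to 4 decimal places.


The slope is b1 = 2.8048.
Sample means are xbar = 7.0000 and ybar = 21.3750.
Intercept: b0 = 21.3750 - (2.8048)(7.0000) = 1.7414.

1.7414


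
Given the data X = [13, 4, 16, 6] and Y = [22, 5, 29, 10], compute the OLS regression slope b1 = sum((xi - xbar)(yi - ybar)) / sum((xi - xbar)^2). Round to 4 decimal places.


Calculate xbar = 9.7500, ybar = 16.5000.
S_xx = 96.7500, S_xy = 186.5000.
Using b1 = S_xy / S_xx = 186.5000 / 96.7500, we get b1 = 1.9276.

1.9276


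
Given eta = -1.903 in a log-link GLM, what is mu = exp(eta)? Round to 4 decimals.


Apply the inverse link:
mu = e^-1.903 = 0.1491.

0.1491


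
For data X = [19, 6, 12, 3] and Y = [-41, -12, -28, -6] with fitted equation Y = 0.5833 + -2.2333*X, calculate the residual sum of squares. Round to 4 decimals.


Predicted values from Y = 0.5833 + -2.2333*X.
Residuals: [0.8494, 0.8165, -1.7837, 0.1166].
SSres = 4.5833.

4.5833


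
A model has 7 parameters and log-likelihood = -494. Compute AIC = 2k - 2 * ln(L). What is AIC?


Compute:
2k = 2*7 = 14.
-2*loglik = -2*(-494) = 988.
AIC = 14 + 988 = 1002.

1002


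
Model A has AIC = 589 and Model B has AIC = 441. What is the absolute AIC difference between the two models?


Absolute difference = |589 - 441| = 148.
The model with lower AIC (B) is preferred.

148


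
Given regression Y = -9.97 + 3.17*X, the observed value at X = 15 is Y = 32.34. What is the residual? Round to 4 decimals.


Compute yhat = -9.97 + (3.17)(15) = 37.5800.
Residual = actual - predicted = 32.34 - 37.5800 = -5.2400.

-5.2400


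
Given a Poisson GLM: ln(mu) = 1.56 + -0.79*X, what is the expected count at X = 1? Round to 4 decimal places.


Linear predictor: eta = 1.56 + (-0.79)(1) = 0.7700.
Expected count: mu = exp(0.7700) = 2.1598.

2.1598


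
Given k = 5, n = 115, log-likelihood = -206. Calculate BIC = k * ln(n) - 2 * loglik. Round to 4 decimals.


Compute k*ln(n) = 5*ln(115) = 5*4.744932 = 23.724660.
Then -2*loglik = 412.
BIC = 23.724660 + 412 = 435.724660, which rounds to 435.7247.

435.7247


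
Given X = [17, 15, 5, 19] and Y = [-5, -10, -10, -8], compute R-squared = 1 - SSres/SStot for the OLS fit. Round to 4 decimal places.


Fit the OLS line: b0 = -11.2672, b1 = 0.2155.
SSres = 11.3621.
SStot = 16.7500.
R^2 = 1 - 11.3621/16.7500 = 0.3217.

0.3217


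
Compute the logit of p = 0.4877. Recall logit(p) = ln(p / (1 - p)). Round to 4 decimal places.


Compute the odds: 0.4877/0.5123 = 0.9520.
Take the natural log: ln(0.9520) = -0.0492.

-0.0492


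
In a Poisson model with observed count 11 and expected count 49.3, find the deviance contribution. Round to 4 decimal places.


y/mu = 11/49.3 = 0.223124 (approx.), and ln(11/49.3) = -1.500029.
y * ln(y/mu) = 11 * -1.500029 = -16.500319.
y - mu = -38.3.
D = 2 * (-16.500319 - -38.3) = 43.599362, which rounds to 43.5994.

43.5994


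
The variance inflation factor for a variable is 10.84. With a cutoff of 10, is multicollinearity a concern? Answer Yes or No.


The threshold is 10.
VIF = 10.84 is >= 10.
Multicollinearity indication: Yes.

Yes


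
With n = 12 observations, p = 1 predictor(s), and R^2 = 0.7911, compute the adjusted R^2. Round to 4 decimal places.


Plug in: Adj R^2 = 1 - (1 - 0.7911) * 11/10.
= 1 - 0.2089 * 11/10
= 1 - 2.2979 / 10
= 1 - 0.2298 = 0.7702.

0.7702


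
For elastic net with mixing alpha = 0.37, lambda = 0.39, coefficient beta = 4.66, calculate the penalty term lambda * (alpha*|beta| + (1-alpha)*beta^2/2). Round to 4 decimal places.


alpha * |beta| = 0.37 * 4.66 = 1.7242.
(1-alpha) * beta^2/2 = 0.63 * 21.7156/2 = 6.8404.
Total = 0.39 * (1.7242 + 6.8404) = 3.3402.

3.3402


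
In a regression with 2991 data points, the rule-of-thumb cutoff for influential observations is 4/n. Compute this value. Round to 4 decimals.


The threshold is 4/n.
4/2991 = 0.0013.

0.0013


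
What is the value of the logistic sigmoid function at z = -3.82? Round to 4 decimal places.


exp(3.8200) = 45.6042.
1 + exp(-z) = 46.6042.
sigmoid = 1/46.6042 = 0.0215.

0.0215


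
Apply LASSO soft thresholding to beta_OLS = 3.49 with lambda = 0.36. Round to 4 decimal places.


Check: |3.49| = 3.49 vs lambda = 0.36.
Since |beta| > lambda, coefficient = sign(beta)*(|beta| - lambda) = 3.1300.
Soft-thresholded coefficient = 3.1300.

3.1300


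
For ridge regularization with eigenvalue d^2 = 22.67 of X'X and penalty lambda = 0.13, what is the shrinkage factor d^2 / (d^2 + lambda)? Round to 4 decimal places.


Denominator = d^2 + lambda = 22.67 + 0.13 = 22.8000.
Shrinkage = 22.67 / 22.8000 = 0.9943.

0.9943


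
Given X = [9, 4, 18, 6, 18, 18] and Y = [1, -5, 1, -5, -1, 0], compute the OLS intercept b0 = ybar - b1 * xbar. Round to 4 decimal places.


Compute b1 = 0.3159 from the OLS formula.
With xbar = 12.1667 and ybar = -1.5000, the intercept is:
b0 = -1.5000 - 0.3159 * 12.1667 = -5.3436.

-5.3436


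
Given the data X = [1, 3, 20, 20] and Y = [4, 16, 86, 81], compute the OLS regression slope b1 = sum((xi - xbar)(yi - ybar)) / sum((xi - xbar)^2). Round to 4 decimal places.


The sample means are xbar = 11.0000 and ybar = 46.7500.
Compute S_xx = 326.0000 and S_xy = 1335.0000.
Slope b1 = S_xy / S_xx = 1335.0000 / 326.0000 = 4.0951.

4.0951


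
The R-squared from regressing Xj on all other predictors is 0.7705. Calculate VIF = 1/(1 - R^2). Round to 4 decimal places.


VIF = 1 / (1 - 0.7705).
= 1 / 0.2295 = 4.3573.

4.3573


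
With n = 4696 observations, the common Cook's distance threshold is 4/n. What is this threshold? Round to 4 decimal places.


The threshold is 4/n.
4/4696 = 0.0009.

0.0009


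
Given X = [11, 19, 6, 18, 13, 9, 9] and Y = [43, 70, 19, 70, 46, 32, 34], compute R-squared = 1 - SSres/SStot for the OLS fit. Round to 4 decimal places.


After computing the OLS fit (b0=-3.0862, b1=3.9483):
SSres = 25.0517, SStot = 2220.8571.
R^2 = 1 - 25.0517/2220.8571 = 0.9887.

0.9887


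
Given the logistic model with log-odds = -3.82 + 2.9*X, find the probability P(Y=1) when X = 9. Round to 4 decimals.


Compute z = -3.82 + (2.9)(9) = 22.2800.
exp(-z) = 0.0000.
P = 1/(1 + 0.0000) = 1.0000.

1.0000


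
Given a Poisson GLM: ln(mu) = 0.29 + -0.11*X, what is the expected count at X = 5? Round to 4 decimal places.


Linear predictor: eta = 0.29 + (-0.11)(5) = -0.2600.
Expected count: mu = exp(-0.2600) = 0.7711.

0.7711


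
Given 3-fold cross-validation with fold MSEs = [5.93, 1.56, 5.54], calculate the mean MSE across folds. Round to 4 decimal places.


Sum of fold MSEs = 13.0300.
Average = 13.0300 / 3 = 4.3433.

4.3433


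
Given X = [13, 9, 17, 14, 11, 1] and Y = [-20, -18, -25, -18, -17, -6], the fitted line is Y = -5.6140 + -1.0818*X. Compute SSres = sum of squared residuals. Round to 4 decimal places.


Predicted values from Y = -5.6140 + -1.0818*X.
Residuals: [-0.3226, -2.6498, -0.9954, 2.7592, 0.5138, 0.6958].
SSres = 16.4776.

16.4776


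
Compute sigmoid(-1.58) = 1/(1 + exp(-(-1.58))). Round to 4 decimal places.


Compute exp(1.5800) = 4.8550.
Sigmoid = 1 / (1 + 4.8550) = 1 / 5.8550 = 0.1708.

0.1708


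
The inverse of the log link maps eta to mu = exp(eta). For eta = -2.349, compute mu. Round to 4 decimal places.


Apply the inverse link:
mu = e^-2.349 = 0.0955.

0.0955


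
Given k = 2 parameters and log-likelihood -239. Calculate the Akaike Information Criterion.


Compute:
2k = 2*2 = 4.
-2*loglik = -2*(-239) = 478.
AIC = 4 + 478 = 482.

482


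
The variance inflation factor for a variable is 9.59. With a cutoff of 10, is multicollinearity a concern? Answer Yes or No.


Compare VIF = 9.59 to the threshold of 10.
9.59 < 10, so the answer is No.

No


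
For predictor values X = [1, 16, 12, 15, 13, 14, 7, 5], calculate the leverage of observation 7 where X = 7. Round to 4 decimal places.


Compute xbar = 10.3750 with n = 8 observations.
SXX = 203.8750.
Leverage = 1/8 + (7 - 10.3750)^2/203.8750 = 0.1809.

0.1809


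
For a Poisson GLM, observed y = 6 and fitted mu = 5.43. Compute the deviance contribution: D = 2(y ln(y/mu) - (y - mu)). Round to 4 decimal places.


Compute y*ln(y/mu) = 6*ln(6/5.43) = 6*0.099820 = 0.598920.
y - mu = 0.57.
D = 2*(0.598920 - (0.57)) = 0.057840, which rounds to 0.0578.

0.0578


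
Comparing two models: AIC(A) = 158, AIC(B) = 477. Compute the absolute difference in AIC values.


|AIC_A - AIC_B| = |158 - 477| = 319.
Model A is preferred (lower AIC).

319


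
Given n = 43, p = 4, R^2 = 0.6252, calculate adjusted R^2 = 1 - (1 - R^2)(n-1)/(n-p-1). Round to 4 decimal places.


Using the formula:
(1 - 0.6252) = 0.3748.
Multiply by 42/38: 0.3748 * 42 = 15.7416, then 15.7416 / 38 = 0.4143.
Adj R^2 = 1 - 0.4143 = 0.5857.

0.5857


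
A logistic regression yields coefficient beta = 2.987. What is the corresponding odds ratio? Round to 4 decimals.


Odds ratio = exp(beta) = exp(2.987).
= 19.8261.

19.8261


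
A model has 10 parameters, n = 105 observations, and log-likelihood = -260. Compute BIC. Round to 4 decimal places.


ln(105) = 4.653960.
k * ln(n) = 10 * 4.653960 = 46.539600.
-2L = 520.
BIC = 46.539600 + 520 = 566.539600, which rounds to 566.5396.

566.5396


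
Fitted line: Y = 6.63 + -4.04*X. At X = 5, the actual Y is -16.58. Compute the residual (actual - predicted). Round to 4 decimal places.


Predicted = 6.63 + -4.04 * 5 = -13.5700.
Residual = -16.58 - -13.5700 = -3.0100.

-3.0100


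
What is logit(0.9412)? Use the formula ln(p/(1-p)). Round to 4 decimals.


The odds are p/(1-p) = 0.9412 / 0.0588 = 16.0068.
logit(p) = ln(16.0068) = 2.7730.

2.7730


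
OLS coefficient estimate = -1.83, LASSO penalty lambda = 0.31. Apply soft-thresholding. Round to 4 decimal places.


|beta_OLS| = 1.83.
lambda = 0.31.
Since |beta| > lambda, coefficient = sign(beta)*(|beta| - lambda) = -1.5200.
Result = -1.5200.

-1.5200


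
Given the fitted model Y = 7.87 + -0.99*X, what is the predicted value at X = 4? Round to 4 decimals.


Substitute X = 4 into the equation:
Y = 7.87 + -0.99 * 4 = 7.87 + -3.9600 = 3.9100.

3.9100


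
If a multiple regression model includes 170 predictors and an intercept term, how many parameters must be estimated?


Including the intercept, the model has 170 predictor coefficients + 1 intercept.
Total = 171.

171


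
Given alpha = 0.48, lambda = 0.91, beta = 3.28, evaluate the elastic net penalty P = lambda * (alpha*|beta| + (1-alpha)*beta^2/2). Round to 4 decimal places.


L1 component = 0.48 * |3.28| = 1.5744.
L2 component = 0.52 * 3.28^2 / 2 = 2.7972.
Penalty = 0.91 * (1.5744 + 2.7972) = 0.91 * 4.3716 = 3.9781.

3.9781


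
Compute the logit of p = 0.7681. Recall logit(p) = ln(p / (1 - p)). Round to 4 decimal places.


The odds are p/(1-p) = 0.7681 / 0.2319 = 3.3122.
logit(p) = ln(3.3122) = 1.1976.

1.1976


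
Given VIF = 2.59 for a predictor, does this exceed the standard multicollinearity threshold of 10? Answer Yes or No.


Compare VIF = 2.59 to the threshold of 10.
2.59 < 10, so the answer is No.

No


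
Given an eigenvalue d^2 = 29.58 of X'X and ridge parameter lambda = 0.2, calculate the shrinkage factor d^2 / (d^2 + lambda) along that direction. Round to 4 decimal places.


Compute the denominator: 29.58 + 0.2 = 29.7800.
Shrinkage factor = 29.58 / 29.7800 = 0.9933.

0.9933


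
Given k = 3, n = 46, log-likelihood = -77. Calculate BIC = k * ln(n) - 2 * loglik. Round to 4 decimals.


k * ln(n) = 3 * ln(46) = 3 * 3.828641 = 11.485923.
-2 * loglik = -2 * (-77) = 154.
BIC = 11.485923 + 154 = 165.485923, which rounds to 165.4859.

165.4859


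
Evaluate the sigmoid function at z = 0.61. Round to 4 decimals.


exp(-0.6100) = 0.5434.
1 + exp(-z) = 1.5434.
sigmoid = 1/1.5434 = 0.6479.

0.6479


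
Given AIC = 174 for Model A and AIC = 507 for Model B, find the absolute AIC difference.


Absolute difference = |174 - 507| = 333.
The model with lower AIC (A) is preferred.

333


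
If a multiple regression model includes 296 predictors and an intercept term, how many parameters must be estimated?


Each predictor gets one coefficient, plus one intercept.
Total parameters = 296 + 1 = 297.

297


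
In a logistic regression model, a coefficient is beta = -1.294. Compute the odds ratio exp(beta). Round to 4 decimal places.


exp(-1.294) = 0.2742.
So the odds ratio is 0.2742.

0.2742


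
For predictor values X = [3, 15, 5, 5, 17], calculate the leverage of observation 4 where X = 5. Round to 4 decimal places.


Mean of X: xbar = 9.0000.
SXX = 168.0000.
For X = 5: h = 1/5 + (5 - 9.0000)^2/168.0000 = 0.2952.

0.2952


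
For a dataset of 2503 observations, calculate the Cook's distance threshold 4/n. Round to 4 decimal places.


Using the rule of thumb:
Threshold = 4 / 2503 = 0.0016.

0.0016


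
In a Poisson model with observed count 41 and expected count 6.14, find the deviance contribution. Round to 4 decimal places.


Compute y*ln(y/mu) = 41*ln(41/6.14) = 41*1.898747 = 77.848627.
y - mu = 34.86.
D = 2*(77.848627 - (34.86)) = 85.977254, which rounds to 85.9773.

85.9773


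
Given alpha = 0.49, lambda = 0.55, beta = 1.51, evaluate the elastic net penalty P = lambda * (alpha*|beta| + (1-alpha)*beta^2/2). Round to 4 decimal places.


L1 component = 0.49 * |1.51| = 0.7399.
L2 component = 0.51 * 1.51^2 / 2 = 0.5814.
Penalty = 0.55 * (0.7399 + 0.5814) = 0.55 * 1.3213 = 0.7267.

0.7267


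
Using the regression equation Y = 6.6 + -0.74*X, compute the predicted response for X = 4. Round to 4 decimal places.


Predicted value:
Y = 6.6 + (-0.74)(4) = 6.6 + -2.9600 = 3.6400.

3.6400


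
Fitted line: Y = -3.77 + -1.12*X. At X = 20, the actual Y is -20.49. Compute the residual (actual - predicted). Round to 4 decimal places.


Compute yhat = -3.77 + (-1.12)(20) = -26.1700.
Residual = actual - predicted = -20.49 - -26.1700 = 5.6800.

5.6800


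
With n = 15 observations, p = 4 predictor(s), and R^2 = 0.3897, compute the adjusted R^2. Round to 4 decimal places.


Plug in: Adj R^2 = 1 - (1 - 0.3897) * 14/10.
= 1 - 0.6103 * 14/10
= 1 - 8.5442 / 10
= 1 - 0.8544 = 0.1456.

0.1456


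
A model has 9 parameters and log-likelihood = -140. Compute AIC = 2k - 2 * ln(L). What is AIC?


AIC = 2k - 2*loglik = 2(9) - 2(-140).
= 18 + 280 = 298.

298


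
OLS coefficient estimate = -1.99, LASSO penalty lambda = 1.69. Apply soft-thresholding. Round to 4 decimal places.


Absolute value: |-1.99| = 1.99.
Compare to lambda = 1.69.
Since |beta| > lambda, coefficient = sign(beta)*(|beta| - lambda) = -0.3000.

-0.3000


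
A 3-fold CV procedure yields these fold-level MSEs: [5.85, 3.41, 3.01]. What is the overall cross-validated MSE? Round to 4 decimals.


Total MSE across folds = 12.2700.
CV-MSE = 12.2700/3 = 4.0900.

4.0900


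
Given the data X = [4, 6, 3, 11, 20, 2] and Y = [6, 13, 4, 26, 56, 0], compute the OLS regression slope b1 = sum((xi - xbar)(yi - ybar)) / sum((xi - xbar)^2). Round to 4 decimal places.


First compute the means: xbar = 7.6667, ybar = 17.5000.
Then S_xx = sum((xi - xbar)^2) = 233.3333.
S_xy = sum((xi - xbar)(yi - ybar)) = 715.0000.
b1 = S_xy / S_xx = 715.0000 / 233.3333 = 3.0643.

3.0643


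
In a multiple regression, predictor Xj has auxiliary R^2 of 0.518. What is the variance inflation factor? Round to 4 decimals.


Using VIF = 1/(1 - R^2_j):
1 - 0.518 = 0.482.
VIF = 2.0747.

2.0747


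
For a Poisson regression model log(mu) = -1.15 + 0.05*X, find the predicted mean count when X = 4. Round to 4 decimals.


Linear predictor: eta = -1.15 + (0.05)(4) = -0.9500.
Expected count: mu = exp(-0.9500) = 0.3867.

0.3867


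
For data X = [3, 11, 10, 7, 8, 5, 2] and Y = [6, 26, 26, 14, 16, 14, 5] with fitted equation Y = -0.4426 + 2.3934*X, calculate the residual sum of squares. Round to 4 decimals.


Predicted values from Y = -0.4426 + 2.3934*X.
Residuals: [-0.7376, 0.1152, 2.5086, -2.3112, -2.7046, 2.4756, 0.6558].
SSres = 26.0656.

26.0656


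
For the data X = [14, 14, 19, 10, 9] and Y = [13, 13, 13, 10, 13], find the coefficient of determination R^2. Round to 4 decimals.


After computing the OLS fit (b0=10.3822, b1=0.1529):
SSres = 5.7325, SStot = 7.2000.
R^2 = 1 - 5.7325/7.2000 = 0.2038.

0.2038


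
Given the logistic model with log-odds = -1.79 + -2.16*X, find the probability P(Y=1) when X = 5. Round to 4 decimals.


z = -1.79 + -2.16 * 5 = -12.5900.
Sigmoid: P = 1 / (1 + exp(12.5900)) = 0.0000.

0.0000


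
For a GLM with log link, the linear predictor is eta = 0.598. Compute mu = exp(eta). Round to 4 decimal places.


Apply the inverse link:
mu = e^0.598 = 1.8185.

1.8185


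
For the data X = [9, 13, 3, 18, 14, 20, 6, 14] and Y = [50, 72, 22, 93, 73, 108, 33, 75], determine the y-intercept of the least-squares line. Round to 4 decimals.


First find the slope: b1 = 5.0165.
Means: xbar = 12.1250, ybar = 65.7500.
b0 = ybar - b1 * xbar = 65.7500 - 5.0165 * 12.1250 = 4.9250.

4.9250


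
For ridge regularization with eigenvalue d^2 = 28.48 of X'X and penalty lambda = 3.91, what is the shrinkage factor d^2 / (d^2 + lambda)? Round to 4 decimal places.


Denominator = d^2 + lambda = 28.48 + 3.91 = 32.3900.
Shrinkage = 28.48 / 32.3900 = 0.8793.

0.8793


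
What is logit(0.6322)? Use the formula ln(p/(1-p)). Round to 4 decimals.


Compute the odds: 0.6322/0.3678 = 1.7189.
Take the natural log: ln(1.7189) = 0.5417.

0.5417


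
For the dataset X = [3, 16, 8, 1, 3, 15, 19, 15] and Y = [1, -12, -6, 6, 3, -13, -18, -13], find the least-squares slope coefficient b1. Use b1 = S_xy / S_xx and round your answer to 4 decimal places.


Calculate xbar = 10.0000, ybar = -6.5000.
S_xx = 350.0000, S_xy = -434.0000.
Using b1 = S_xy / S_xx = -434.0000 / 350.0000, we get b1 = -1.2400.

-1.2400


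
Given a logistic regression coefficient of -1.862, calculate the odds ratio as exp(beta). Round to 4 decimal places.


The odds ratio is computed as:
OR = e^(-1.862) = 0.1554.

0.1554


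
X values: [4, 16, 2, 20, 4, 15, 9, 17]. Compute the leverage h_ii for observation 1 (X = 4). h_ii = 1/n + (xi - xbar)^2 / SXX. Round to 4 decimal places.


Mean of X: xbar = 10.8750.
SXX = 340.8750.
For X = 4: h = 1/8 + (4 - 10.8750)^2/340.8750 = 0.2637.

0.2637


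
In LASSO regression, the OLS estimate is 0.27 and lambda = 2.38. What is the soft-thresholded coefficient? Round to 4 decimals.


Absolute value: |0.27| = 0.27.
Compare to lambda = 2.38.
Since |beta| <= lambda, the coefficient is set to 0.

0.0000


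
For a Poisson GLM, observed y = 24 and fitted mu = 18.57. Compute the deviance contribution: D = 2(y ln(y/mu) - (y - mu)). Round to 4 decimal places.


y/mu = 24/18.57 = 1.292407 (approx.), and ln(24/18.57) = 0.256506.
y * ln(y/mu) = 24 * 0.256506 = 6.156144.
y - mu = 5.43.
D = 2 * (6.156144 - 5.43) = 1.452288, which rounds to 1.4523.

1.4523


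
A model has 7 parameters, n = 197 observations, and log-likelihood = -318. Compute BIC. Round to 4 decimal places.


Compute k*ln(n) = 7*ln(197) = 7*5.283204 = 36.982428.
Then -2*loglik = 636.
BIC = 36.982428 + 636 = 672.982428, which rounds to 672.9824.

672.9824


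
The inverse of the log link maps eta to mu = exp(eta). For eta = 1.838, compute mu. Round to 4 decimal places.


The inverse log link gives:
mu = exp(1.838) = 6.2840.

6.2840


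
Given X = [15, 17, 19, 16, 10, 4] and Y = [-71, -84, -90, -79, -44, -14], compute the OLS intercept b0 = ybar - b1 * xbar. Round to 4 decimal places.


First find the slope: b1 = -5.2508.
Means: xbar = 13.5000, ybar = -63.6667.
b0 = ybar - b1 * xbar = -63.6667 - -5.2508 * 13.5000 = 7.2193.

7.2193


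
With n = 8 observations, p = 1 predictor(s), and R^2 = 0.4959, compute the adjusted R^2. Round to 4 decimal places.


Adjusted R^2 = 1 - (1 - R^2) * (n-1)/(n-p-1).
(1 - R^2) = 0.5041.
(n-1)/(n-p-1) = 7/6.
(1 - R^2) * (n-1) = 0.5041 * 7 = 3.5287.
Divide by (n-p-1): 3.5287 / 6 = 0.5881.
Adj R^2 = 1 - 0.5881 = 0.4119.

0.4119


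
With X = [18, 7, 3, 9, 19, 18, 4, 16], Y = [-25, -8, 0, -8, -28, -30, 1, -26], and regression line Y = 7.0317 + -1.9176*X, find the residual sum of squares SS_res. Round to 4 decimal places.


Compute predicted values, then residuals = yi - yhat_i.
Residuals: [2.4851, -1.6085, -1.2789, 2.2267, 1.4027, -2.5149, 1.6387, -2.3501].
SSres = sum(residual^2) = 31.8574.

31.8574
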